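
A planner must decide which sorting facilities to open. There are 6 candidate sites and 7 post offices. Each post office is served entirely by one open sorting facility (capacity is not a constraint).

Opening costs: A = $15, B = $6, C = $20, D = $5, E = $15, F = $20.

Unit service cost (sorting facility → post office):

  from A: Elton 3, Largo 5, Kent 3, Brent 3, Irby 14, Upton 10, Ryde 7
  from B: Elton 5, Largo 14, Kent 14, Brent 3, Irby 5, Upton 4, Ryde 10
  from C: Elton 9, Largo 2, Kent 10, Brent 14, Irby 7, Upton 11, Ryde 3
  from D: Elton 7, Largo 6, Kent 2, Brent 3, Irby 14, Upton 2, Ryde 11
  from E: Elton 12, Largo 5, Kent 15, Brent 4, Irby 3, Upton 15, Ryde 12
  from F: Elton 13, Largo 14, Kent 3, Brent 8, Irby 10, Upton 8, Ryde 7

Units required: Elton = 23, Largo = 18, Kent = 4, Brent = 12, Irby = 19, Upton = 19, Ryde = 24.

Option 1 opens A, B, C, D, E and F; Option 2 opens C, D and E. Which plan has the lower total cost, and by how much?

Option 1 is cheaper by 51.

Option 1: {A, B, C, D, E, F}: Elton→A 3·23=69, Largo→C 2·18=36, Kent→D 2·4=8, Brent→A 3·12=36, Irby→E 3·19=57, Upton→D 2·19=38, Ryde→C 3·24=72. Service 316; fixed 81; total 397.
Option 2: {C, D, E}: Elton→D 7·23=161, Largo→C 2·18=36, Kent→D 2·4=8, Brent→D 3·12=36, Irby→E 3·19=57, Upton→D 2·19=38, Ryde→C 3·24=72. Service 408; fixed 40; total 448.
Difference: |397 − 448| = 51.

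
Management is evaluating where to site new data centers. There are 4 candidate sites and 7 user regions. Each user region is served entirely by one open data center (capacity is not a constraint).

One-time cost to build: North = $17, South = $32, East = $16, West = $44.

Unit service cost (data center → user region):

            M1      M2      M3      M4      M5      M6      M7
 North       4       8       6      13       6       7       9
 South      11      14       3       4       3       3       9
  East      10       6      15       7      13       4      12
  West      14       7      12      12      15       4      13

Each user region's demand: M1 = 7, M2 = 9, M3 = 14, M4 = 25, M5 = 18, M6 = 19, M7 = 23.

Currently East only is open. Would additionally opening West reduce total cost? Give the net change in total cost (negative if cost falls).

No — net change +2 (cost rises by 2).

Current service cost with {East}: 1095.
Adding West: each user region re-picks its cheapest; new service cost 1053, saving 42.
Extra fixed cost: 44. Net change = 44 − 42 = 2.
(Totals: 1111 → 1113.)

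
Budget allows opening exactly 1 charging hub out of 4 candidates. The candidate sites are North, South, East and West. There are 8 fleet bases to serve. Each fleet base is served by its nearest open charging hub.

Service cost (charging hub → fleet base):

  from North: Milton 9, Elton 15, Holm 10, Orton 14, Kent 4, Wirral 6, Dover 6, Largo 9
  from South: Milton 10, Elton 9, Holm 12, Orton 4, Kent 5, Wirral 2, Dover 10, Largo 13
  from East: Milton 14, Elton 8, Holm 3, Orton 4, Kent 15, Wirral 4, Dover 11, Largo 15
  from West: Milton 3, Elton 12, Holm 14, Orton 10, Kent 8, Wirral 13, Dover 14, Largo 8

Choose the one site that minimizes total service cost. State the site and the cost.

Choose South only; total service cost 65.

With exactly 1 open, each fleet base uses its cheapest among the chosen.
{South}: Milton→South 10, Elton→South 9, Holm→South 12, Orton→South 4, Kent→South 5, Wirral→South 2, Dover→South 10, Largo→South 13. Service cost 65.
{North}: service cost 73
{East}: service cost 74
Among all 4 size-1 choices, {South} is lowest.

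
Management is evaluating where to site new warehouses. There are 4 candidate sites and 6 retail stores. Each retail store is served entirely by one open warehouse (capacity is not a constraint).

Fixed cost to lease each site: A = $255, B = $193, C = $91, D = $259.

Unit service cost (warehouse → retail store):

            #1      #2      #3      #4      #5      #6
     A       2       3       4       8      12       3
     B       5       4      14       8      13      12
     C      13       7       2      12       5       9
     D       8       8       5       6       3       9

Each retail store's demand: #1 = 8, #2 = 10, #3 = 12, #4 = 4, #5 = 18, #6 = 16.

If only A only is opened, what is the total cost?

Each retail store is assigned to its cheapest site among the open ones.
{A}: #1→A 2·8=16, #2→A 3·10=30, #3→A 4·12=48, #4→A 8·4=32, #5→A 12·18=216, #6→A 3·16=48. Service 390; fixed 255; total 645.

Total cost: 645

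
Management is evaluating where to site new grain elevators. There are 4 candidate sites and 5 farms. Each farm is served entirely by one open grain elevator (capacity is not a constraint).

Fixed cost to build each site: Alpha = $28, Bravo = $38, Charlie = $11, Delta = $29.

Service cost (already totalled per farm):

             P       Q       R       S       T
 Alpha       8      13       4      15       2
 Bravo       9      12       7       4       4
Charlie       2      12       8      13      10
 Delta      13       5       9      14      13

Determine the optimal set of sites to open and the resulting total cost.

Open Charlie only; minimum total cost 56.

For any fixed open set, each farm goes to its cheapest open site; total = fixed + service.
{Charlie}: P→Charlie 2, Q→Charlie 12, R→Charlie 8, S→Charlie 13, T→Charlie 10. Service 45; fixed 11; total 56.
{Alpha}: service 42 + fixed 28 = 70
{Alpha, Charlie}: service 33 + fixed 39 = 72
{Alpha, Bravo, Charlie, Delta}: P→Charlie 2, Q→Delta 5, R→Alpha 4, S→Bravo 4, T→Alpha 2. Service 17; fixed 106; total 123.
(All 15 nonempty subsets were checked; Charlie only is lowest.)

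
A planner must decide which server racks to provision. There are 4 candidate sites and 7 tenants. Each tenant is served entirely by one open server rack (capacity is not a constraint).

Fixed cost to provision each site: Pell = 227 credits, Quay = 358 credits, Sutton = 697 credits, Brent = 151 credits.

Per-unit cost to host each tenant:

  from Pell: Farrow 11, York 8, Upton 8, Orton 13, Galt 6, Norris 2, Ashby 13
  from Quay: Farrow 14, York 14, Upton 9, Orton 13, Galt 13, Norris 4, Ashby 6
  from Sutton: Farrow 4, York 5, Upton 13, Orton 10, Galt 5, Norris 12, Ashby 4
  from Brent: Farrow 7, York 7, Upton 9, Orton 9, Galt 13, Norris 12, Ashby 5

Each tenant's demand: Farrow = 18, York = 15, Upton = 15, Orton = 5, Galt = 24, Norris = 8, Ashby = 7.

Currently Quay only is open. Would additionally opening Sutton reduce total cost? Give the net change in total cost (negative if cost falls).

Current service cost with {Quay}: 1048.
Adding Sutton: each tenant re-picks its cheapest; new service cost 512, saving 536.
Extra fixed cost: 697. Net change = 697 − 536 = 161.
(Totals: 1406 → 1567.)

No — net change +161 (cost rises by 161).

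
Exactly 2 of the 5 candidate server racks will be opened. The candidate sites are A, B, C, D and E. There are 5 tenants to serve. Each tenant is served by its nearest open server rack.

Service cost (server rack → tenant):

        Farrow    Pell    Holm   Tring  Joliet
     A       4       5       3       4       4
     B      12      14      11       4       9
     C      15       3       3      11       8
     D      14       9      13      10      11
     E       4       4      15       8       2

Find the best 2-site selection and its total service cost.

Choose A and E; total service cost 17.

With exactly 2 open, each tenant uses its cheapest among the chosen.
{A, E}: Farrow→A 4, Pell→E 4, Holm→A 3, Tring→A 4, Joliet→E 2. Service cost 17.
{A, C}: service cost 18
{A, B}: service cost 20
Among all 10 size-2 choices, {A, E} is lowest.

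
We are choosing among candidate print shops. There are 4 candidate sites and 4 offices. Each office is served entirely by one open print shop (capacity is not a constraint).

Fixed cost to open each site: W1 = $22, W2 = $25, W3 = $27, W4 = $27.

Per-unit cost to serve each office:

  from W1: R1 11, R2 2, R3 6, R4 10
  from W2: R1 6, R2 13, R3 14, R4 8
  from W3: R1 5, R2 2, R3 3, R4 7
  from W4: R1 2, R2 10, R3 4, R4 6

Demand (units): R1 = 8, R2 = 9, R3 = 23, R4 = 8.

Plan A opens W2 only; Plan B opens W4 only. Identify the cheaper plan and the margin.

Plan B is cheaper by 303.

Plan A: {W2}: R1→W2 6·8=48, R2→W2 13·9=117, R3→W2 14·23=322, R4→W2 8·8=64. Service 551; fixed 25; total 576.
Plan B: {W4}: R1→W4 2·8=16, R2→W4 10·9=90, R3→W4 4·23=92, R4→W4 6·8=48. Service 246; fixed 27; total 273.
Difference: |576 − 273| = 303.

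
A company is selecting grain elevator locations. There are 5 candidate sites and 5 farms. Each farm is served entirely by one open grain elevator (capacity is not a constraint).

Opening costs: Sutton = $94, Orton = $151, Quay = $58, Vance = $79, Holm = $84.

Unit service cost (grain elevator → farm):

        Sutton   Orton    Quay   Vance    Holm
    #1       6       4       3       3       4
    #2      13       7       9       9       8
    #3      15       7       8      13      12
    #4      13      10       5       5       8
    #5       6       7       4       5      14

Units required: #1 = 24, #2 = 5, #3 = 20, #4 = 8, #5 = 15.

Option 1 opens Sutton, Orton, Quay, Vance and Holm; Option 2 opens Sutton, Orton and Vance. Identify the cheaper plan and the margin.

Option 1: {Sutton, Orton, Quay, Vance, Holm}: #1→Quay 3·24=72, #2→Orton 7·5=35, #3→Orton 7·20=140, #4→Quay 5·8=40, #5→Quay 4·15=60. Service 347; fixed 466; total 813.
Option 2: {Sutton, Orton, Vance}: #1→Vance 3·24=72, #2→Orton 7·5=35, #3→Orton 7·20=140, #4→Vance 5·8=40, #5→Vance 5·15=75. Service 362; fixed 324; total 686.
Difference: |813 − 686| = 127.

Option 2 is cheaper by 127.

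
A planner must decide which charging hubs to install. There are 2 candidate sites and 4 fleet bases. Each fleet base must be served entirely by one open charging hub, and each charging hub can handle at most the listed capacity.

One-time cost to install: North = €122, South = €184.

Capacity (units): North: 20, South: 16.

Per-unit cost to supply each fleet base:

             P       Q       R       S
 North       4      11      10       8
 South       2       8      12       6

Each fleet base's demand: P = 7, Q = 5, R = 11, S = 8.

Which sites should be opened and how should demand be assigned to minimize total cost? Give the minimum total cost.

Open {North, South}: P→North 4·7=28, Q→South 8·5=40, R→North 10·11=110, S→South 6·8=48.
Loads: North carries 18/20, South carries 13/16. Service 226; fixed 306; total 532.
Next best feasible plan costs 533.

Minimum total cost: 532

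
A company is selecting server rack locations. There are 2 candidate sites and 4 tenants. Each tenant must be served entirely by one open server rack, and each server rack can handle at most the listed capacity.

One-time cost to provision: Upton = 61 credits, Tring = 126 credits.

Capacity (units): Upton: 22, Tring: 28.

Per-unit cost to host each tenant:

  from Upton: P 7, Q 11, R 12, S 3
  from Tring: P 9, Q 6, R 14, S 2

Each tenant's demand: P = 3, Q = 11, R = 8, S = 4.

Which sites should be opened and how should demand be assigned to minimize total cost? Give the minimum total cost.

Open {Tring}: P→Tring 9·3=27, Q→Tring 6·11=66, R→Tring 14·8=112, S→Tring 2·4=8.
Loads: Tring carries 26/28. Service 213; fixed 126; total 339.
Next best feasible plan costs 378.

Minimum total cost: 339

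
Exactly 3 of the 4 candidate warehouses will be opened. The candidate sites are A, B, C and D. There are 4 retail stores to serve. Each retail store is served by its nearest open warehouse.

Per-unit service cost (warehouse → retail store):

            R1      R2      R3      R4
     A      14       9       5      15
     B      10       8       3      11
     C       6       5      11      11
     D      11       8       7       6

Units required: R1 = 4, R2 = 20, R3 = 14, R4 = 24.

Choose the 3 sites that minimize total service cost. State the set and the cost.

With exactly 3 open, each retail store uses its cheapest among the chosen.
{B, C, D}: R1→C 6·4=24, R2→C 5·20=100, R3→B 3·14=42, R4→D 6·24=144. Service cost 310.
{A, C, D}: service cost 338
{A, B, D}: service cost 386
Among all 4 size-3 choices, {B, C, D} is lowest.

Choose B, C and D; total service cost 310.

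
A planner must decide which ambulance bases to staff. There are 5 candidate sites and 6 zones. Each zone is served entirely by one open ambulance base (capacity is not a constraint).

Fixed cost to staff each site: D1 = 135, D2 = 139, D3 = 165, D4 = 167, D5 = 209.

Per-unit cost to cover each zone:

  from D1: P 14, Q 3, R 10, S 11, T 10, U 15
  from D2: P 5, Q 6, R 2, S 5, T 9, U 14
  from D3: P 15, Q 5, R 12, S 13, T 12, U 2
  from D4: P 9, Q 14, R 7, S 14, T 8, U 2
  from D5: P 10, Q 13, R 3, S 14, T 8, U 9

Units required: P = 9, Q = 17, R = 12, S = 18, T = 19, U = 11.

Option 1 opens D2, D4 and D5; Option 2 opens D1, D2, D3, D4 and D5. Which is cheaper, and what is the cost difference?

Option 1: {D2, D4, D5}: P→D2 5·9=45, Q→D2 6·17=102, R→D2 2·12=24, S→D2 5·18=90, T→D4 8·19=152, U→D4 2·11=22. Service 435; fixed 515; total 950.
Option 2: {D1, D2, D3, D4, D5}: P→D2 5·9=45, Q→D1 3·17=51, R→D2 2·12=24, S→D2 5·18=90, T→D4 8·19=152, U→D3 2·11=22. Service 384; fixed 815; total 1199.
Difference: |950 − 1199| = 249.

Option 1 is cheaper by 249.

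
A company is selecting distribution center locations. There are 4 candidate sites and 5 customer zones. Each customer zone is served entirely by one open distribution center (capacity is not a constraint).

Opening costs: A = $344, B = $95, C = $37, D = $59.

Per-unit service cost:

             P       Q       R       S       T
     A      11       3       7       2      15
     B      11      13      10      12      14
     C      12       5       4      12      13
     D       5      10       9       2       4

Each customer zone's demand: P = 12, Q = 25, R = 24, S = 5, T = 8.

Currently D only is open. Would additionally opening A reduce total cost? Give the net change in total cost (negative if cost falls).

Current service cost with {D}: 568.
Adding A: each customer zone re-picks its cheapest; new service cost 345, saving 223.
Extra fixed cost: 344. Net change = 344 − 223 = 121.
(Totals: 627 → 748.)

No — net change +121 (cost rises by 121).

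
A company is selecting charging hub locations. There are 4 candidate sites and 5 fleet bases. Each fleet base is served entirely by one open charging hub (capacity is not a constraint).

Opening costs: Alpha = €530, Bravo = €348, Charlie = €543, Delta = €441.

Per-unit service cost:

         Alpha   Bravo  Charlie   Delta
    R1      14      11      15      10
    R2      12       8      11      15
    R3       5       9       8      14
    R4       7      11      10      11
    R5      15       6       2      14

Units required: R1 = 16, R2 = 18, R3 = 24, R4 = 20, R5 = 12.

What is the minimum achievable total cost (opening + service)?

For any fixed open set, each fleet base goes to its cheapest open site; total = fixed + service.
{Bravo}: R1→Bravo 11·16=176, R2→Bravo 8·18=144, R3→Bravo 9·24=216, R4→Bravo 11·20=220, R5→Bravo 6·12=72. Service 828; fixed 348; total 1176.
{Charlie}: service 854 + fixed 543 = 1397
{Alpha}: service 880 + fixed 530 = 1410
{Alpha, Bravo, Charlie, Delta}: R1→Delta 10·16=160, R2→Bravo 8·18=144, R3→Alpha 5·24=120, R4→Alpha 7·20=140, R5→Charlie 2·12=24. Service 588; fixed 1862; total 2450.
(All 15 nonempty subsets were checked; Bravo only is lowest.)

Minimum total cost: 1176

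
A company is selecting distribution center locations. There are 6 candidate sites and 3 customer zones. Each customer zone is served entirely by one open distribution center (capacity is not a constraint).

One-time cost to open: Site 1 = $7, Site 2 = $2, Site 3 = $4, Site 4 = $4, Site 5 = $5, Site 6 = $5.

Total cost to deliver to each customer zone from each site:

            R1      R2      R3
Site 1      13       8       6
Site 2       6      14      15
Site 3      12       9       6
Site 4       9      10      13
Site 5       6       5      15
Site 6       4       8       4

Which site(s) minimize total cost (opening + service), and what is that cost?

For any fixed open set, each customer zone goes to its cheapest open site; total = fixed + service.
{Site 6}: R1→Site 6 4, R2→Site 6 8, R3→Site 6 4. Service 16; fixed 5; total 21.
{Site 2, Site 6}: R1→Site 6 4, R2→Site 6 8, R3→Site 6 4. Service 16; fixed 7; total 23.
{Site 5, Site 6}: R1→Site 6 4, R2→Site 5 5, R3→Site 6 4. Service 13; fixed 10; total 23.
{Site 1, Site 2, Site 3, Site 4, Site 5, Site 6}: service 13 + fixed 27 = 40
No other subset beats 21.

Open Site 6 only; minimum total cost 21.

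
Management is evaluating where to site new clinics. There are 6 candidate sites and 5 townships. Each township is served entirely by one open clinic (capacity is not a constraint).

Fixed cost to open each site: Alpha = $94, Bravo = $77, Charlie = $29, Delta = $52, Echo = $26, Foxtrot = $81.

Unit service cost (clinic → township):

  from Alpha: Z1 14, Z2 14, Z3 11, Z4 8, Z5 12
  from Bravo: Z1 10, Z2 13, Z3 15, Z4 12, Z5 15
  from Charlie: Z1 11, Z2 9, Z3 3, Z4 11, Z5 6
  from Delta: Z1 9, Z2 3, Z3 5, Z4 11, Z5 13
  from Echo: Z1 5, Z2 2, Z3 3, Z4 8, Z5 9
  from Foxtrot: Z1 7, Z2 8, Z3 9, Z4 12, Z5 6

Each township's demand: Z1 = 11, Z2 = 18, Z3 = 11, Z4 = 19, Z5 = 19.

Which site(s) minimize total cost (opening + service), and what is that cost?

For any fixed open set, each township goes to its cheapest open site; total = fixed + service.
{Charlie, Echo}: Z1→Echo 5·11=55, Z2→Echo 2·18=36, Z3→Charlie 3·11=33, Z4→Echo 8·19=152, Z5→Charlie 6·19=114. Service 390; fixed 55; total 445.
{Echo}: service 447 + fixed 26 = 473
{Charlie, Delta, Echo}: service 390 + fixed 107 = 497
{Alpha, Bravo, Charlie, Delta, Echo, Foxtrot}: Z1→Echo 5·11=55, Z2→Echo 2·18=36, Z3→Charlie 3·11=33, Z4→Alpha 8·19=152, Z5→Charlie 6·19=114. Service 390; fixed 359; total 749.
No other subset beats 445.

Open Charlie and Echo; minimum total cost 445.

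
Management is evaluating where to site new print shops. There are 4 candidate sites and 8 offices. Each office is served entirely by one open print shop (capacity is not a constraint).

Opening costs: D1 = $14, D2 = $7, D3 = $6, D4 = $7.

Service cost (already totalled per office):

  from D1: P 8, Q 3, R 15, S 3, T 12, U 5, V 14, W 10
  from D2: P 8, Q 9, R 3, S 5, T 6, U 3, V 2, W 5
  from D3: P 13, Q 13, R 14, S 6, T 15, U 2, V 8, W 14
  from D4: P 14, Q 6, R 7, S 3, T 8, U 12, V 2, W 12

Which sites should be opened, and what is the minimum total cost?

Open D2 only; minimum total cost 48.

For any fixed open set, each office goes to its cheapest open site; total = fixed + service.
{D2}: P→D2 8, Q→D2 9, R→D2 3, S→D2 5, T→D2 6, U→D2 3, V→D2 2, W→D2 5. Service 41; fixed 7; total 48.
{D2, D4}: P→D2 8, Q→D4 6, R→D2 3, S→D4 3, T→D2 6, U→D2 3, V→D2 2, W→D2 5. Service 36; fixed 14; total 50.
{D2, D3}: P→D2 8, Q→D2 9, R→D2 3, S→D2 5, T→D2 6, U→D3 2, V→D2 2, W→D2 5. Service 40; fixed 13; total 53.
{D1, D2, D3, D4}: service 32 + fixed 34 = 66
No other subset beats 48.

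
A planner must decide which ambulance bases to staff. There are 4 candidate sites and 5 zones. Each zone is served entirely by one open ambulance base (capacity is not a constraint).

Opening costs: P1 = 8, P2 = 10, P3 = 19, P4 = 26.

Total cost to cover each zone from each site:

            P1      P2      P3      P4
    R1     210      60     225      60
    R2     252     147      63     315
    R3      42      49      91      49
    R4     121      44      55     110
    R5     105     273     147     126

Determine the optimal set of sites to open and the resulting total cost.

For any fixed open set, each zone goes to its cheapest open site; total = fixed + service.
{P1, P2, P3}: R1→P2 60, R2→P3 63, R3→P1 42, R4→P2 44, R5→P1 105. Service 314; fixed 37; total 351.
{P1, P2, P3, P4}: service 314 + fixed 63 = 377
{P1, P3, P4}: R1→P4 60, R2→P3 63, R3→P1 42, R4→P3 55, R5→P1 105. Service 325; fixed 53; total 378.
{P1}: R1→P1 210, R2→P1 252, R3→P1 42, R4→P1 121, R5→P1 105. Service 730; fixed 8; total 738.
No other subset beats 351.

Open P1, P2 and P3; minimum total cost 351.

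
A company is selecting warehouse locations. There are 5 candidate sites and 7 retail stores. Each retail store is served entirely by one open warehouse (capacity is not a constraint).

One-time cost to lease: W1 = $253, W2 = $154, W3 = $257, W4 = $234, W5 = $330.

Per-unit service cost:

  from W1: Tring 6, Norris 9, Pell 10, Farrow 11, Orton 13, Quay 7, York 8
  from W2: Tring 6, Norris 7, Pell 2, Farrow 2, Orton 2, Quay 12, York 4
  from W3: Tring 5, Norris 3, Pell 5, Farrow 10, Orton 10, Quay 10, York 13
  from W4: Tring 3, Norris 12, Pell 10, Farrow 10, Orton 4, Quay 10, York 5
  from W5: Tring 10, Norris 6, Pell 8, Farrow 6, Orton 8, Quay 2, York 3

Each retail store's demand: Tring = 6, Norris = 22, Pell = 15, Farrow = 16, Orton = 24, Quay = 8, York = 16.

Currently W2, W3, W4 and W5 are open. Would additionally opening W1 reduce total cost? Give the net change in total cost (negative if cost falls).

Current service cost with {W2, W3, W4, W5}: 258.
Adding W1: each retail store re-picks its cheapest; new service cost 258, saving 0.
Extra fixed cost: 253. Net change = 253 − 0 = 253.
(Totals: 1233 → 1486.)

No — net change +253 (cost rises by 253).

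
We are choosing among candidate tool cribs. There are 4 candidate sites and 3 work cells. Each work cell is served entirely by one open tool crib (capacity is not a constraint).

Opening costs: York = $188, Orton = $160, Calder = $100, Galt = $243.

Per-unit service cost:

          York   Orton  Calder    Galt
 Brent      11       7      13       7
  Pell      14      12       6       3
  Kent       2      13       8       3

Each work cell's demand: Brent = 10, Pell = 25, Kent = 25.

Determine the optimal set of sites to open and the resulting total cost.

Open Galt only; minimum total cost 463.

For any fixed open set, each work cell goes to its cheapest open site; total = fixed + service.
{Galt}: Brent→Galt 7·10=70, Pell→Galt 3·25=75, Kent→Galt 3·25=75. Service 220; fixed 243; total 463.
{Calder, Galt}: service 220 + fixed 343 = 563
{Calder}: service 480 + fixed 100 = 580
{York, Orton, Calder, Galt}: Brent→Orton 7·10=70, Pell→Galt 3·25=75, Kent→York 2·25=50. Service 195; fixed 691; total 886.
No other subset beats 463.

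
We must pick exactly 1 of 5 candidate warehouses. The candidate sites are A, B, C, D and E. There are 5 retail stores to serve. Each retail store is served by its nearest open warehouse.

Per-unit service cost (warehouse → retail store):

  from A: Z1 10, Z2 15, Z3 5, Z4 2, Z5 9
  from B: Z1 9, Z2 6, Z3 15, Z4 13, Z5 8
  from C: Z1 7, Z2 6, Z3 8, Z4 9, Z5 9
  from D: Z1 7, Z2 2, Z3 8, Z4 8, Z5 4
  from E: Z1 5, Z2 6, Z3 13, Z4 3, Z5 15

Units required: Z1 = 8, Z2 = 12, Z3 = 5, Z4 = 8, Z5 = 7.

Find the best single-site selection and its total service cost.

With exactly 1 open, each retail store uses its cheapest among the chosen.
{D}: Z1→D 7·8=56, Z2→D 2·12=24, Z3→D 8·5=40, Z4→D 8·8=64, Z5→D 4·7=28. Service cost 212.
{C}: service cost 303
{E}: service cost 306
Among all 5 size-1 choices, {D} is lowest.

Choose D only; total service cost 212.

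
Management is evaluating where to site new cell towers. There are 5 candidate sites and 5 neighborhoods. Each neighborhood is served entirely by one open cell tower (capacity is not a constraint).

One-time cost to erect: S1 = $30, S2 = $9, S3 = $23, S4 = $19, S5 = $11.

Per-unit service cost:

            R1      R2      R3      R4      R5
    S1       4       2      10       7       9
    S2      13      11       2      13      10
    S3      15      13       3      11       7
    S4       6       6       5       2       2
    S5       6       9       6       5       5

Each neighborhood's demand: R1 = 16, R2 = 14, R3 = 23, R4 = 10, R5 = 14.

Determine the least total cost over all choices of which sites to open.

Minimum total cost: 244

For any fixed open set, each neighborhood goes to its cheapest open site; total = fixed + service.
{S1, S2, S4}: R1→S1 4·16=64, R2→S1 2·14=28, R3→S2 2·23=46, R4→S4 2·10=20, R5→S4 2·14=28. Service 186; fixed 58; total 244.
{S1, S2, S4, S5}: service 186 + fixed 69 = 255
{S1, S2, S3, S4}: service 186 + fixed 81 = 267
{S1, S2, S3, S4, S5}: R1→S1 4·16=64, R2→S1 2·14=28, R3→S2 2·23=46, R4→S4 2·10=20, R5→S4 2·14=28. Service 186; fixed 92; total 278.
No other subset beats 244.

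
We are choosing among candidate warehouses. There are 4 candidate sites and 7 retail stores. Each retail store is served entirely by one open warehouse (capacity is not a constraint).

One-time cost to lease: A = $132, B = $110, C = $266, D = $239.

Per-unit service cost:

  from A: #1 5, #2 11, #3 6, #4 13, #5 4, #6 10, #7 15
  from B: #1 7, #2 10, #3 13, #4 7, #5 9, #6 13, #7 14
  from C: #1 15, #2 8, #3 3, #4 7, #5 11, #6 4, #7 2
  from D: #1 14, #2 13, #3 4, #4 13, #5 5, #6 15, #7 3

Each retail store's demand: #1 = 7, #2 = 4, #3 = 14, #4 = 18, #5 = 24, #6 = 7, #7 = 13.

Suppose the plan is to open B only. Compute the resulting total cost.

Total cost: 996

Each retail store is assigned to its cheapest site among the open ones.
{B}: #1→B 7·7=49, #2→B 10·4=40, #3→B 13·14=182, #4→B 7·18=126, #5→B 9·24=216, #6→B 13·7=91, #7→B 14·13=182. Service 886; fixed 110; total 996.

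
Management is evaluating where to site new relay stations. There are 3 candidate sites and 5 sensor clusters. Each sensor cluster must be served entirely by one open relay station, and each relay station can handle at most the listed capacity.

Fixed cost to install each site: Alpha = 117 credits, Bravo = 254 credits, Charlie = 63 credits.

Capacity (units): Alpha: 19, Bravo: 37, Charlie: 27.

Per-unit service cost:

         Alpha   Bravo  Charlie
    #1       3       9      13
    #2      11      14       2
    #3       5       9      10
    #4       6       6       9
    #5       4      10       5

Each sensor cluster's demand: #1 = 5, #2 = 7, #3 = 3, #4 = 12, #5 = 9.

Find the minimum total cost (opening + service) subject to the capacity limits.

Minimum total cost: 356

Open {Alpha, Charlie}: #1→Alpha 3·5=15, #2→Charlie 2·7=14, #3→Charlie 10·3=30, #4→Alpha 6·12=72, #5→Charlie 5·9=45.
Loads: Alpha carries 17/19, Charlie carries 19/27. Service 176; fixed 180; total 356.
Next best feasible plan costs 368.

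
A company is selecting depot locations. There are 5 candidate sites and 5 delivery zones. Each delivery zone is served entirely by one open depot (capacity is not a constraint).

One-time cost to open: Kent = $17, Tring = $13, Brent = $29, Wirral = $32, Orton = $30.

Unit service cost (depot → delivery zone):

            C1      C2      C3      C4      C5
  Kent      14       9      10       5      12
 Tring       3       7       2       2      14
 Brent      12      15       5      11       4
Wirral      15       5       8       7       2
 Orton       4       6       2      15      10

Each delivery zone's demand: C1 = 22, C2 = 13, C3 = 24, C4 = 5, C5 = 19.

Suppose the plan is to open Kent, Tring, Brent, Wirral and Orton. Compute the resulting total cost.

Total cost: 348

Each delivery zone is assigned to its cheapest site among the open ones.
{Kent, Tring, Brent, Wirral, Orton}: C1→Tring 3·22=66, C2→Wirral 5·13=65, C3→Tring 2·24=48, C4→Tring 2·5=10, C5→Wirral 2·19=38. Service 227; fixed 121; total 348.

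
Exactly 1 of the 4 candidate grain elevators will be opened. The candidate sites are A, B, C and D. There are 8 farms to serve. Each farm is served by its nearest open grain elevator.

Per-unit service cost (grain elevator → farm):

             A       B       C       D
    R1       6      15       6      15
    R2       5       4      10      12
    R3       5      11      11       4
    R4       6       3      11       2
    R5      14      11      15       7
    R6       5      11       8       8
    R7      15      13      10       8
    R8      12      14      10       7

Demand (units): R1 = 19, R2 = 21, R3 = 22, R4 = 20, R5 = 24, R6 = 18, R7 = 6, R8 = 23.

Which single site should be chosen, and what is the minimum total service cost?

Choose D only; total service cost 1186.

With exactly 1 open, each farm uses its cheapest among the chosen.
{D}: R1→D 15·19=285, R2→D 12·21=252, R3→D 4·22=88, R4→D 2·20=40, R5→D 7·24=168, R6→D 8·18=144, R7→D 8·6=48, R8→D 7·23=161. Service cost 1186.
{A}: service cost 1241
{B}: service cost 1533
Among all 4 size-1 choices, {D} is lowest.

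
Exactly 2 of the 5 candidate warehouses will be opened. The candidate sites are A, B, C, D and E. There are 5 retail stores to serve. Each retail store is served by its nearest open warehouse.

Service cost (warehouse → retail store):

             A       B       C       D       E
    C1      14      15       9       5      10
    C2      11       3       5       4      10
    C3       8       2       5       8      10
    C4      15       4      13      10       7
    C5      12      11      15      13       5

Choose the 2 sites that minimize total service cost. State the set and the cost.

Choose B and E; total service cost 24.

With exactly 2 open, each retail store uses its cheapest among the chosen.
{B, E}: C1→E 10, C2→B 3, C3→B 2, C4→B 4, C5→E 5. Service cost 24.
{B, D}: service cost 25
{B, C}: service cost 29
Among all 10 size-2 choices, {B, E} is lowest.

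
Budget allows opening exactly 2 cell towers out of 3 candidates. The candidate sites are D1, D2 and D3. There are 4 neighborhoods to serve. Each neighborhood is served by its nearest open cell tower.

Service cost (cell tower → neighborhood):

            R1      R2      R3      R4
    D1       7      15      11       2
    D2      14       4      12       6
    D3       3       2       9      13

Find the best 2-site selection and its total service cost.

Choose D1 and D3; total service cost 16.

With exactly 2 open, each neighborhood uses its cheapest among the chosen.
{D1, D3}: R1→D3 3, R2→D3 2, R3→D3 9, R4→D1 2. Service cost 16.
{D2, D3}: service cost 20
{D1, D2}: service cost 24
Among all 3 size-2 choices, {D1, D3} is lowest.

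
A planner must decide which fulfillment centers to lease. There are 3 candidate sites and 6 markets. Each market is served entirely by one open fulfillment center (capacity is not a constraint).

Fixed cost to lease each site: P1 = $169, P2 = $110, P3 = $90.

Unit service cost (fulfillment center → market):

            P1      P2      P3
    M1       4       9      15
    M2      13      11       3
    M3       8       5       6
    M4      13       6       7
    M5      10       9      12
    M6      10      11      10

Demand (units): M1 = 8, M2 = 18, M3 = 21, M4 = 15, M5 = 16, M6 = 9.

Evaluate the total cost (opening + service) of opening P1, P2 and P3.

Total cost: 884

Each market is assigned to its cheapest site among the open ones.
{P1, P2, P3}: M1→P1 4·8=32, M2→P3 3·18=54, M3→P2 5·21=105, M4→P2 6·15=90, M5→P2 9·16=144, M6→P1 10·9=90. Service 515; fixed 369; total 884.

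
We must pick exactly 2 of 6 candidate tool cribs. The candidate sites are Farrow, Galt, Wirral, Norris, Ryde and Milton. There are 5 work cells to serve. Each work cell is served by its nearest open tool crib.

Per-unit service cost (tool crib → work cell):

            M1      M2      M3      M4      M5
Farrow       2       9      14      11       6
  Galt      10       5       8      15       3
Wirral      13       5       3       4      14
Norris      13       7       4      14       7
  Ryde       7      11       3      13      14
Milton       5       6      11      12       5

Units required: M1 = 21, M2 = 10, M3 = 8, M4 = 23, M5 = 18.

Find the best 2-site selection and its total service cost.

Choose Farrow and Wirral; total service cost 316.

With exactly 2 open, each work cell uses its cheapest among the chosen.
{Farrow, Wirral}: M1→Farrow 2·21=42, M2→Wirral 5·10=50, M3→Wirral 3·8=24, M4→Wirral 4·23=92, M5→Farrow 6·18=108. Service cost 316.
{Wirral, Milton}: service cost 361
{Galt, Wirral}: service cost 430
Among all 15 size-2 choices, {Farrow, Wirral} is lowest.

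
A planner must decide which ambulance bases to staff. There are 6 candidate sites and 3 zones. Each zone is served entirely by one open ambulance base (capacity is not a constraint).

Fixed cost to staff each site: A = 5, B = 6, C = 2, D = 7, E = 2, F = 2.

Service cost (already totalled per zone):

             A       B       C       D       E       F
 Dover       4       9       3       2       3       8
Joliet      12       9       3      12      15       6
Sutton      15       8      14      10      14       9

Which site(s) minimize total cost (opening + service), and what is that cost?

For any fixed open set, each zone goes to its cheapest open site; total = fixed + service.
{C, F}: Dover→C 3, Joliet→C 3, Sutton→F 9. Service 15; fixed 4; total 19.
{C, E, F}: service 15 + fixed 6 = 21
{B, C}: service 14 + fixed 8 = 22
{A, B, C, D, E, F}: service 13 + fixed 24 = 37
No other subset beats 19.

Open C and F; minimum total cost 19.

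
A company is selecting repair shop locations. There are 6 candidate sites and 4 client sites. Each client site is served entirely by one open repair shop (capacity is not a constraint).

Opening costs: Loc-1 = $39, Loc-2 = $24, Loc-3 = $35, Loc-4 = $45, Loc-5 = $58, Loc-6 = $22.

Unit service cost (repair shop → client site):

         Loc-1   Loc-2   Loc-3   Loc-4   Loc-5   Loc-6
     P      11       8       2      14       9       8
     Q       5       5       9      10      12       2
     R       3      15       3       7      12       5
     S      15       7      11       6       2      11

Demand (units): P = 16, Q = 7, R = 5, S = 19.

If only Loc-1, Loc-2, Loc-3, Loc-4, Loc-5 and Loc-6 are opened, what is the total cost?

Each client site is assigned to its cheapest site among the open ones.
{Loc-1, Loc-2, Loc-3, Loc-4, Loc-5, Loc-6}: P→Loc-3 2·16=32, Q→Loc-6 2·7=14, R→Loc-1 3·5=15, S→Loc-5 2·19=38. Service 99; fixed 223; total 322.

Total cost: 322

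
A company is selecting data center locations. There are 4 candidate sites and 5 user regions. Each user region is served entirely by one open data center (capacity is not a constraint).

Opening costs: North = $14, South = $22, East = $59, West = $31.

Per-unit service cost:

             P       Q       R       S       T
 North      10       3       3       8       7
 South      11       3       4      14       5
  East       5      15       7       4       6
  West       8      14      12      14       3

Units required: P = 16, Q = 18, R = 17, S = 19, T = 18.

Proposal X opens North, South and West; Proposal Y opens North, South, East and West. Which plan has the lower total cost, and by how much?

Proposal Y is cheaper by 65.

Proposal X: {North, South, West}: P→West 8·16=128, Q→North 3·18=54, R→North 3·17=51, S→North 8·19=152, T→West 3·18=54. Service 439; fixed 67; total 506.
Proposal Y: {North, South, East, West}: P→East 5·16=80, Q→North 3·18=54, R→North 3·17=51, S→East 4·19=76, T→West 3·18=54. Service 315; fixed 126; total 441.
Difference: |506 − 441| = 65.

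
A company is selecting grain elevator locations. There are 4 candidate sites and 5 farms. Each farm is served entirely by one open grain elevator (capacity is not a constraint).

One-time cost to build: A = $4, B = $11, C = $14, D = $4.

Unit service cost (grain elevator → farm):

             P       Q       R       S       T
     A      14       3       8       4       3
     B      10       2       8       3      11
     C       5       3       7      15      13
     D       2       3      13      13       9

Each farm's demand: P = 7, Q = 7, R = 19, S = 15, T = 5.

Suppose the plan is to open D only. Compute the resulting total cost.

Total cost: 526

Each farm is assigned to its cheapest site among the open ones.
{D}: P→D 2·7=14, Q→D 3·7=21, R→D 13·19=247, S→D 13·15=195, T→D 9·5=45. Service 522; fixed 4; total 526.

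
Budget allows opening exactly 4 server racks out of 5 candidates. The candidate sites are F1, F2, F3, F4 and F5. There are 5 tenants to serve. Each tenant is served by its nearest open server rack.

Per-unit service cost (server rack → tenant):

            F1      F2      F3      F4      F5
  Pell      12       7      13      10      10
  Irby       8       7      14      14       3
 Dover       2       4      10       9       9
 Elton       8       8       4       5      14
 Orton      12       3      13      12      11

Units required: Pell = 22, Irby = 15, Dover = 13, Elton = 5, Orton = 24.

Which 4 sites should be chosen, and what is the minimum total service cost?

Choose F1, F2, F3 and F5; total service cost 317.

With exactly 4 open, each tenant uses its cheapest among the chosen.
{F1, F2, F3, F5}: Pell→F2 7·22=154, Irby→F5 3·15=45, Dover→F1 2·13=26, Elton→F3 4·5=20, Orton→F2 3·24=72. Service cost 317.
{F1, F2, F4, F5}: service cost 322
{F2, F3, F4, F5}: service cost 343
Among all 5 size-4 choices, {F1, F2, F3, F5} is lowest.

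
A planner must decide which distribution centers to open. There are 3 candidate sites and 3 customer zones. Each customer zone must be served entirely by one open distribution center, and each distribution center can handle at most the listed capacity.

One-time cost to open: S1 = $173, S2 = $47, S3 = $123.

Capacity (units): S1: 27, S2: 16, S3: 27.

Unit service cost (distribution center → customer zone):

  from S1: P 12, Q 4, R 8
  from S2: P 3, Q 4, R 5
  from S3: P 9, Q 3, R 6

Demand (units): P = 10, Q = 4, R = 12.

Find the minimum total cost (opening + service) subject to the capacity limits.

Open {S2, S3}: P→S2 3·10=30, Q→S3 3·4=12, R→S3 6·12=72.
Loads: S2 carries 10/16, S3 carries 16/27. Service 114; fixed 170; total 284.
Next best feasible plan costs 288.

Minimum total cost: 284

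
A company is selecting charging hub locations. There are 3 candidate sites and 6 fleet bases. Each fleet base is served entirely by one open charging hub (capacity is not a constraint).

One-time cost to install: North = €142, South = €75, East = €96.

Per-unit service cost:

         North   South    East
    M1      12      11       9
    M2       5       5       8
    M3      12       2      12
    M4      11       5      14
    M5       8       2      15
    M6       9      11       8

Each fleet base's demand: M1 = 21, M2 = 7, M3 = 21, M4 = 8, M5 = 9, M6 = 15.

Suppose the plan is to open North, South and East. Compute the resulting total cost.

Each fleet base is assigned to its cheapest site among the open ones.
{North, South, East}: M1→East 9·21=189, M2→North 5·7=35, M3→South 2·21=42, M4→South 5·8=40, M5→South 2·9=18, M6→East 8·15=120. Service 444; fixed 313; total 757.

Total cost: 757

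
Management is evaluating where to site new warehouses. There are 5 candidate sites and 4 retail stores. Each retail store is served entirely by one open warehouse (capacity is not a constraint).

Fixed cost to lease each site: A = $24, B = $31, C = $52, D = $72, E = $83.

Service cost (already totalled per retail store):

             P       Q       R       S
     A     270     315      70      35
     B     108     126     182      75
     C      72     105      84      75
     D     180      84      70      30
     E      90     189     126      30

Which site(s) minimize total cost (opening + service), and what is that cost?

Open A and C; minimum total cost 358.

For any fixed open set, each retail store goes to its cheapest open site; total = fixed + service.
{A, C}: P→C 72, Q→C 105, R→A 70, S→A 35. Service 282; fixed 76; total 358.
{C, D}: service 256 + fixed 124 = 380
{C}: service 336 + fixed 52 = 388
{A, B, C, D, E}: service 256 + fixed 262 = 518
No other subset beats 358.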